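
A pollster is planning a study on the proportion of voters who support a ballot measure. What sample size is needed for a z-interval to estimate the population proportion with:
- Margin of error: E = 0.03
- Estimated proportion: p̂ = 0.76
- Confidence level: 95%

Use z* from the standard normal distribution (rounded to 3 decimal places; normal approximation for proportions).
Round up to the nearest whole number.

Using z* for proportion z-interval (normal approximation).

For 95% confidence, z* = 1.96 (from standard normal table)

Sample size formula for proportion z-interval: n = z*²p̂(1-p̂)/E²

n = 1.96² × 0.76 × 0.24 / 0.03²
  = 3.8416 × 0.1824 / 0.0009
  = 778.5643

Round up to the nearest whole number: n = 779

779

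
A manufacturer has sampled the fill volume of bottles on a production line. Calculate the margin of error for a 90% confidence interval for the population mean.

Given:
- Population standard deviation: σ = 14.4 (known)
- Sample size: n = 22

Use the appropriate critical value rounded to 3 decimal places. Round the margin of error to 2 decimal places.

The population standard deviation σ is known, so use the z-interval margin of error formula.

For 90% confidence, z* = 1.645 (from standard normal table)

Margin of error formula for z-interval: E = z* × σ/√n

E = 1.645 × 14.4/√22
  = 1.645 × 3.070090
  = 5.0503

Rounded to 2 decimal places:

5.05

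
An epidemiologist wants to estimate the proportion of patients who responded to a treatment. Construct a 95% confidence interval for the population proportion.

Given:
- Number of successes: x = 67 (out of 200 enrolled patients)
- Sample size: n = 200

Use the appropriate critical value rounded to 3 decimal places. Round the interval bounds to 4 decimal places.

Sample proportion: p̂ = 67/200 = 0.335000

Check conditions for normal approximation:
  np̂ = 67 ≥ 10 ✓
  n(1-p̂) = 133 ≥ 10 ✓

The sample is large enough, so use a z-interval (normal approximation) for the proportion.

For 95% confidence, z* = 1.96 (from standard normal table)

Standard error: SE = √(p̂(1-p̂)/n) = √(0.335000×0.665000/200) = 0.03337477

Margin of error: E = z* × SE = 1.96 × 0.03337477 = 0.065415

Z-interval: p̂ ± E = 0.335000 ± 0.065415 = (0.269585, 0.400415)

Rounded to 4 decimal places:

(0.2696, 0.4004)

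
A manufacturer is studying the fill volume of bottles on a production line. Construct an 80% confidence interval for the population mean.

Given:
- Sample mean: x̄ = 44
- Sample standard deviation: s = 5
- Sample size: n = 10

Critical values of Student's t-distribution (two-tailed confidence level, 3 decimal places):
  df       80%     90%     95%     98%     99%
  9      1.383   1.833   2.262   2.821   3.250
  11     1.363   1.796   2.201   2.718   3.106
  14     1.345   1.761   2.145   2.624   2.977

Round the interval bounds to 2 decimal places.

The population standard deviation σ is unknown (only the sample standard deviation s is given), so use a t-interval with df = n - 1 = 10 - 1 = 9.

For 80% confidence with df = 9, t* = 1.383 (from t-table)

Standard error: SE = s/√n = 5/√10 = 1.581139

Margin of error: E = t* × SE = 1.383 × 1.581139 = 2.1867

T-interval: x̄ ± E = 44 ± 2.1867 = (41.8133, 46.1867)

Rounded to 2 decimal places:

(41.81, 46.19)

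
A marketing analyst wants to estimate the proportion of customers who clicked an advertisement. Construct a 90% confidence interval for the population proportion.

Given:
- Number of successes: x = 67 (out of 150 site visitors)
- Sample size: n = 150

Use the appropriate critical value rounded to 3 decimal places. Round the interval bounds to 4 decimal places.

Sample proportion: p̂ = 67/150 = 0.446667

Check conditions for normal approximation:
  np̂ = 67 ≥ 10 ✓
  n(1-p̂) = 83 ≥ 10 ✓

The sample is large enough, so use a z-interval (normal approximation) for the proportion.

For 90% confidence, z* = 1.645 (from standard normal table)

Standard error: SE = √(p̂(1-p̂)/n) = √(0.446667×0.553333/150) = 0.04059192

Margin of error: E = z* × SE = 1.645 × 0.04059192 = 0.066774

Z-interval: p̂ ± E = 0.446667 ± 0.066774 = (0.379893, 0.513440)

Rounded to 4 decimal places:

(0.3799, 0.5134)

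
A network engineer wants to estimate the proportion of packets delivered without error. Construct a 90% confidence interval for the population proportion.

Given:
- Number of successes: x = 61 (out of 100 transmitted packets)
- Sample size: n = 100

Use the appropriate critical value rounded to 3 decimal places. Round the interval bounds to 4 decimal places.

Sample proportion: p̂ = 61/100 = 0.610000

Check conditions for normal approximation:
  np̂ = 61 ≥ 10 ✓
  n(1-p̂) = 39 ≥ 10 ✓

The sample is large enough, so use a z-interval (normal approximation) for the proportion.

For 90% confidence, z* = 1.645 (from standard normal table)

Standard error: SE = √(p̂(1-p̂)/n) = √(0.610000×0.390000/100) = 0.04877499

Margin of error: E = z* × SE = 1.645 × 0.04877499 = 0.080235

Z-interval: p̂ ± E = 0.610000 ± 0.080235 = (0.529765, 0.690235)

Rounded to 4 decimal places:

(0.5298, 0.6902)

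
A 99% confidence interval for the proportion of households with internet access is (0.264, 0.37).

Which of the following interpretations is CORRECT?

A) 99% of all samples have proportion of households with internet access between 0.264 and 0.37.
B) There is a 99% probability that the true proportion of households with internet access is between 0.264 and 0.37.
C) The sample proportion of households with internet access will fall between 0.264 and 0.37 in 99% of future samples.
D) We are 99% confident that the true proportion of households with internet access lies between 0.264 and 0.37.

A confidence interval represents our confidence in the procedure, not a probability statement about the parameter.

Key concept: If we repeated this sampling process many times and computed a 99% CI each time, about 99% of those intervals would contain the true population parameter.

For this specific interval (0.264, 0.37):
- Midpoint (point estimate): 0.317
- Margin of error: 0.053

The correct interpretation is the one stating confidence that the true parameter lies in the interval — option D.

D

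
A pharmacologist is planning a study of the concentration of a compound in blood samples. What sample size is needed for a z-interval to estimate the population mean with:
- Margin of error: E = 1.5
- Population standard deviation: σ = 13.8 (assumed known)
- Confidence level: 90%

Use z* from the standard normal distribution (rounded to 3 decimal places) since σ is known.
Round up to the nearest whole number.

Using z* since population σ is known (z-interval formula).

For 90% confidence, z* = 1.645 (from standard normal table)

Sample size formula for z-interval: n = (z*σ/E)²

n = (1.645 × 13.8 / 1.5)²
  = (15.134000)²
  = 229.0380

Round up to the nearest whole number: n = 230

230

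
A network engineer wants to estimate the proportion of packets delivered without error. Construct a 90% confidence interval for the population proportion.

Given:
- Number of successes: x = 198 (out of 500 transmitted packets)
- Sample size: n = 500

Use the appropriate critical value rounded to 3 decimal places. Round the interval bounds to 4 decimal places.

Sample proportion: p̂ = 198/500 = 0.396000

Check conditions for normal approximation:
  np̂ = 198 ≥ 10 ✓
  n(1-p̂) = 302 ≥ 10 ✓

The sample is large enough, so use a z-interval (normal approximation) for the proportion.

For 90% confidence, z* = 1.645 (from standard normal table)

Standard error: SE = √(p̂(1-p̂)/n) = √(0.396000×0.604000/500) = 0.02187163

Margin of error: E = z* × SE = 1.645 × 0.02187163 = 0.035979

Z-interval: p̂ ± E = 0.396000 ± 0.035979 = (0.360021, 0.431979)

Rounded to 4 decimal places:

(0.3600, 0.4320)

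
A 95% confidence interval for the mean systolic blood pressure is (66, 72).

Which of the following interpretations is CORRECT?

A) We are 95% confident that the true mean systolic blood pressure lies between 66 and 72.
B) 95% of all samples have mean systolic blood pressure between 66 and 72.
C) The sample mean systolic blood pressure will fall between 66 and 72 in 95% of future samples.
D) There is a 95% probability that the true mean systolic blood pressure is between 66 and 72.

A confidence interval represents our confidence in the procedure, not a probability statement about the parameter.

Key concept: If we repeated this sampling process many times and computed a 95% CI each time, about 95% of those intervals would contain the true population parameter.

For this specific interval (66, 72):
- Midpoint (point estimate): 69
- Margin of error: 3

The correct interpretation is the one stating confidence that the true parameter lies in the interval — option A.

A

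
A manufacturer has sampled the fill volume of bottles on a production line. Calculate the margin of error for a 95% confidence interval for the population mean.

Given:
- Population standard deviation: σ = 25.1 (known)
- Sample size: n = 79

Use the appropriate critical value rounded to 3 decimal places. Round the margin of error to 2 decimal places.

The population standard deviation σ is known, so use the z-interval margin of error formula.

For 95% confidence, z* = 1.96 (from standard normal table)

Margin of error formula for z-interval: E = z* × σ/√n

E = 1.96 × 25.1/√79
  = 1.96 × 2.8239706
  = 5.53498

Rounded to 2 decimal places:

5.53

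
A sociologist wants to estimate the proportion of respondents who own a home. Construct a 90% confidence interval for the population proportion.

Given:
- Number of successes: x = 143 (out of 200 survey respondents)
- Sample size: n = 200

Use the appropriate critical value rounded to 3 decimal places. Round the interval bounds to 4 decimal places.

Sample proportion: p̂ = 143/200 = 0.715000

Check conditions for normal approximation:
  np̂ = 143 ≥ 10 ✓
  n(1-p̂) = 57 ≥ 10 ✓

The sample is large enough, so use a z-interval (normal approximation) for the proportion.

For 90% confidence, z* = 1.645 (from standard normal table)

Standard error: SE = √(p̂(1-p̂)/n) = √(0.715000×0.285000/200) = 0.03191982

Margin of error: E = z* × SE = 1.645 × 0.03191982 = 0.052508

Z-interval: p̂ ± E = 0.715000 ± 0.052508 = (0.662492, 0.767508)

Rounded to 4 decimal places:

(0.6625, 0.7675)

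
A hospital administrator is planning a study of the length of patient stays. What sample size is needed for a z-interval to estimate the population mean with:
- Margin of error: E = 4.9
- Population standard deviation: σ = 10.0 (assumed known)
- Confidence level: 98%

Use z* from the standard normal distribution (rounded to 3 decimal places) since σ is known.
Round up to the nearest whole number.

Using z* since population σ is known (z-interval formula).

For 98% confidence, z* = 2.326 (from standard normal table)

Sample size formula for z-interval: n = (z*σ/E)²

n = (2.326 × 10.0 / 4.9)²
  = (4.746939)²
  = 22.5334

Round up to the nearest whole number: n = 23

23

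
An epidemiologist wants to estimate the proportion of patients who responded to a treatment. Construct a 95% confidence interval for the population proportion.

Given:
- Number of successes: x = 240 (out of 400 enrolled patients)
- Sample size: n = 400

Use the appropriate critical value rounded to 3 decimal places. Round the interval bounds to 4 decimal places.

Sample proportion: p̂ = 240/400 = 0.600000

Check conditions for normal approximation:
  np̂ = 240 ≥ 10 ✓
  n(1-p̂) = 160 ≥ 10 ✓

The sample is large enough, so use a z-interval (normal approximation) for the proportion.

For 95% confidence, z* = 1.96 (from standard normal table)

Standard error: SE = √(p̂(1-p̂)/n) = √(0.600000×0.400000/400) = 0.02449490

Margin of error: E = z* × SE = 1.96 × 0.02449490 = 0.048010

Z-interval: p̂ ± E = 0.600000 ± 0.048010 = (0.551990, 0.648010)

Rounded to 4 decimal places:

(0.5520, 0.6480)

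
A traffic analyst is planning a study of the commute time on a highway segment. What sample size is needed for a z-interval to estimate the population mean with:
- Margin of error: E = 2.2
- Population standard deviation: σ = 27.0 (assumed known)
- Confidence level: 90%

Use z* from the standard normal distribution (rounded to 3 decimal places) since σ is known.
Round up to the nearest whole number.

Using z* since population σ is known (z-interval formula).

For 90% confidence, z* = 1.645 (from standard normal table)

Sample size formula for z-interval: n = (z*σ/E)²

n = (1.645 × 27.0 / 2.2)²
  = (20.188636)²
  = 407.5810

Round up to the nearest whole number: n = 408

408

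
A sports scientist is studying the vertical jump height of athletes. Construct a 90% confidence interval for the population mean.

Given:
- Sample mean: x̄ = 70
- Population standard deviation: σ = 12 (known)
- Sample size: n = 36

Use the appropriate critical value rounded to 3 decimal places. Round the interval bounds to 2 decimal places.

The population standard deviation σ is known, so use a z-interval (standard normal critical value).

For 90% confidence, z* = 1.645 (from standard normal table)

Standard error: SE = σ/√n = 12/√36 = 2.000000

Margin of error: E = z* × SE = 1.645 × 2.000000 = 3.2900

Z-interval: x̄ ± E = 70 ± 3.2900 = (66.7100, 73.2900)

Rounded to 2 decimal places:

(66.71, 73.29)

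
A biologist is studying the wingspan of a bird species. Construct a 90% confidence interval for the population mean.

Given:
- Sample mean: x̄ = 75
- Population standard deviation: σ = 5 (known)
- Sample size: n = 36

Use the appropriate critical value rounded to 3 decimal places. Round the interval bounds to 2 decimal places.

The population standard deviation σ is known, so use a z-interval (standard normal critical value).

For 90% confidence, z* = 1.645 (from standard normal table)

Standard error: SE = σ/√n = 5/√36 = 0.833333

Margin of error: E = z* × SE = 1.645 × 0.833333 = 1.3708

Z-interval: x̄ ± E = 75 ± 1.3708 = (73.6292, 76.3708)

Rounded to 2 decimal places:

(73.63, 76.37)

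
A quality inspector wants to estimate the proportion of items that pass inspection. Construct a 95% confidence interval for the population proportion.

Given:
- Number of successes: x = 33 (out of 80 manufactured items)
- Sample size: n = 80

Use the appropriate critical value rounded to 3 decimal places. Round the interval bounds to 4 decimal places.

Sample proportion: p̂ = 33/80 = 0.412500

Check conditions for normal approximation:
  np̂ = 33 ≥ 10 ✓
  n(1-p̂) = 47 ≥ 10 ✓

The sample is large enough, so use a z-interval (normal approximation) for the proportion.

For 95% confidence, z* = 1.96 (from standard normal table)

Standard error: SE = √(p̂(1-p̂)/n) = √(0.412500×0.587500/80) = 0.05503905

Margin of error: E = z* × SE = 1.96 × 0.05503905 = 0.107877

Z-interval: p̂ ± E = 0.412500 ± 0.107877 = (0.304623, 0.520377)

Rounded to 4 decimal places:

(0.3046, 0.5204)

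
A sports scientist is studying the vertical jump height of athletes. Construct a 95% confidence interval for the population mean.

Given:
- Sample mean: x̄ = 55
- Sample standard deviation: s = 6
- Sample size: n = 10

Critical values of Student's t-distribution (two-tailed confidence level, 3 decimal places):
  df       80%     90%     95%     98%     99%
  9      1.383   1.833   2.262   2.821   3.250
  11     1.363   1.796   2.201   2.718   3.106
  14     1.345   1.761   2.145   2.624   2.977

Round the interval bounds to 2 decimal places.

The population standard deviation σ is unknown (only the sample standard deviation s is given), so use a t-interval with df = n - 1 = 10 - 1 = 9.

For 95% confidence with df = 9, t* = 2.262 (from t-table)

Standard error: SE = s/√n = 6/√10 = 1.897367

Margin of error: E = t* × SE = 2.262 × 1.897367 = 4.2918

T-interval: x̄ ± E = 55 ± 4.2918 = (50.7082, 59.2918)

Rounded to 2 decimal places:

(50.71, 59.29)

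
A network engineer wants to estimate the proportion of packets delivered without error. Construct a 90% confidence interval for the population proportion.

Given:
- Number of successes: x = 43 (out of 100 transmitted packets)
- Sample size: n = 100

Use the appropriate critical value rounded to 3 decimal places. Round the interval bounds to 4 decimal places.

Sample proportion: p̂ = 43/100 = 0.430000

Check conditions for normal approximation:
  np̂ = 43 ≥ 10 ✓
  n(1-p̂) = 57 ≥ 10 ✓

The sample is large enough, so use a z-interval (normal approximation) for the proportion.

For 90% confidence, z* = 1.645 (from standard normal table)

Standard error: SE = √(p̂(1-p̂)/n) = √(0.430000×0.570000/100) = 0.04950758

Margin of error: E = z* × SE = 1.645 × 0.04950758 = 0.081440

Z-interval: p̂ ± E = 0.430000 ± 0.081440 = (0.348560, 0.511440)

Rounded to 4 decimal places:

(0.3486, 0.5114)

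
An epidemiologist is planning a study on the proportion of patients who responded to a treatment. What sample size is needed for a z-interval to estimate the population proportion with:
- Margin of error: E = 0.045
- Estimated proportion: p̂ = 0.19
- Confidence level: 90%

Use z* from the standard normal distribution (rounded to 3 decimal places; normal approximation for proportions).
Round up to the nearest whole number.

Using z* for proportion z-interval (normal approximation).

For 90% confidence, z* = 1.645 (from standard normal table)

Sample size formula for proportion z-interval: n = z*²p̂(1-p̂)/E²

n = 1.645² × 0.19 × 0.81 / 0.045²
  = 2.706025 × 0.1539 / 0.002025
  = 205.6579

Round up to the nearest whole number: n = 206

206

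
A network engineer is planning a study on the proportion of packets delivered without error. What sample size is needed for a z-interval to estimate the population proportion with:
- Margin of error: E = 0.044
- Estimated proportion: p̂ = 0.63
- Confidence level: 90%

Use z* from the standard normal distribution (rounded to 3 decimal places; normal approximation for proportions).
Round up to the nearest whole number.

Using z* for proportion z-interval (normal approximation).

For 90% confidence, z* = 1.645 (from standard normal table)

Sample size formula for proportion z-interval: n = z*²p̂(1-p̂)/E²

n = 1.645² × 0.63 × 0.37 / 0.044²
  = 2.706025 × 0.2331 / 0.001936
  = 325.8132

Round up to the nearest whole number: n = 326

326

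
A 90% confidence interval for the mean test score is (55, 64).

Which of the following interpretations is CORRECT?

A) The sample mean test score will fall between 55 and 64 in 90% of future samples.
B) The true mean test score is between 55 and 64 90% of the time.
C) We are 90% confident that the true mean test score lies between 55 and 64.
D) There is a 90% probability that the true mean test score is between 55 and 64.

A confidence interval represents our confidence in the procedure, not a probability statement about the parameter.

Key concept: If we repeated this sampling process many times and computed a 90% CI each time, about 90% of those intervals would contain the true population parameter.

For this specific interval (55, 64):
- Midpoint (point estimate): 59.5
- Margin of error: 4.5

The correct interpretation is the one stating confidence that the true parameter lies in the interval — option C.

C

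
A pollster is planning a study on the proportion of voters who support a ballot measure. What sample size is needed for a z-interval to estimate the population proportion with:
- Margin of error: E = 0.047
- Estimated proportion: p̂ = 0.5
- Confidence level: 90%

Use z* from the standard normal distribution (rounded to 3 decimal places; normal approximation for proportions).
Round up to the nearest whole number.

Using z* for proportion z-interval (normal approximation).

For 90% confidence, z* = 1.645 (from standard normal table)

Sample size formula for proportion z-interval: n = z*²p̂(1-p̂)/E²

n = 1.645² × 0.5 × 0.5 / 0.047²
  = 2.706025 × 0.25 / 0.002209
  = 306.2500

Round up to the nearest whole number: n = 307

307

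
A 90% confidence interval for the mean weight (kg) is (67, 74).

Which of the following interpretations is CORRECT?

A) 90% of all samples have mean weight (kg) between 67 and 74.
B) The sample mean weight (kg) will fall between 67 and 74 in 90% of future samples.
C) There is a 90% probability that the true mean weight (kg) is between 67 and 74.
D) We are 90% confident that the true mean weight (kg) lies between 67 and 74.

A confidence interval represents our confidence in the procedure, not a probability statement about the parameter.

Key concept: If we repeated this sampling process many times and computed a 90% CI each time, about 90% of those intervals would contain the true population parameter.

For this specific interval (67, 74):
- Midpoint (point estimate): 70.5
- Margin of error: 3.5

The correct interpretation is the one stating confidence that the true parameter lies in the interval — option D.

D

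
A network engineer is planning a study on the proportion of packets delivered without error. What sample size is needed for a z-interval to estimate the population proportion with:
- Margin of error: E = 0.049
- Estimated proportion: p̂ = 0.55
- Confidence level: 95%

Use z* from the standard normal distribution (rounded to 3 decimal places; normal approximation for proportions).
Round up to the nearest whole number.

Using z* for proportion z-interval (normal approximation).

For 95% confidence, z* = 1.96 (from standard normal table)

Sample size formula for proportion z-interval: n = z*²p̂(1-p̂)/E²

n = 1.96² × 0.55 × 0.45 / 0.049²
  = 3.8416 × 0.2475 / 0.002401
  = 396 (exactly)

This is already a whole number, so no rounding up is needed: n = 396

396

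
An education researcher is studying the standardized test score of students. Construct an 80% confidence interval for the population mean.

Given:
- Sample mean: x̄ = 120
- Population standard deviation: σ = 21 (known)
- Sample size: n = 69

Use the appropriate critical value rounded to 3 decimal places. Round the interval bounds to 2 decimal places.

The population standard deviation σ is known, so use a z-interval (standard normal critical value).

For 80% confidence, z* = 1.282 (from standard normal table)

Standard error: SE = σ/√n = 21/√69 = 2.528103

Margin of error: E = z* × SE = 1.282 × 2.528103 = 3.2410

Z-interval: x̄ ± E = 120 ± 3.2410 = (116.7590, 123.2410)

Rounded to 2 decimal places:

(116.76, 123.24)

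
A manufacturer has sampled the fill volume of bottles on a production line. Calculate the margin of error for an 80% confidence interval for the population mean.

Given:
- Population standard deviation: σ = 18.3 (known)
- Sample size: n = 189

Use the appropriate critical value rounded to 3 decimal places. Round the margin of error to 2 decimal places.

The population standard deviation σ is known, so use the z-interval margin of error formula.

For 80% confidence, z* = 1.282 (from standard normal table)

Margin of error formula for z-interval: E = z* × σ/√n

E = 1.282 × 18.3/√189
  = 1.282 × 1.331129
  = 1.7065

Rounded to 2 decimal places:

1.71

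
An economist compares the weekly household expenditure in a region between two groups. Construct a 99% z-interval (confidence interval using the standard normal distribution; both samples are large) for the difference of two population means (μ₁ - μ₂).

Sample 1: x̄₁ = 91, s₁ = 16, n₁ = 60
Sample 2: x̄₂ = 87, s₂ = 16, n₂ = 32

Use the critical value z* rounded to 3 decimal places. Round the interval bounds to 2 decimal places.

Both samples are large (n₁ = 60 ≥ 30, n₂ = 32 ≥ 30), so a z-interval for the difference of means applies.

Point estimate: x̄₁ - x̄₂ = 91 - 87 = 4

Standard error: SE = √(s₁²/n₁ + s₂²/n₂)
= √(16²/60 + 16²/32)
= √(4.266667 + 8.000000)
= 3.502380

For 99% confidence, z* = 2.576 (from standard normal table)
Margin of error: E = z* × SE = 2.576 × 3.502380 = 9.0221

Z-interval: (x̄₁ - x̄₂) ± E = 4 ± 9.0221 = (-5.0221, 13.0221)

Rounded to 2 decimal places:

(-5.02, 13.02)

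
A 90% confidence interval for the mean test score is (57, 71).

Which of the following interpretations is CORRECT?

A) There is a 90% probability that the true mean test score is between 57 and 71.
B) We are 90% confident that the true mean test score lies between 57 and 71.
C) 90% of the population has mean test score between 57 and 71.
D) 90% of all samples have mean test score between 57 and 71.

A confidence interval represents our confidence in the procedure, not a probability statement about the parameter.

Key concept: If we repeated this sampling process many times and computed a 90% CI each time, about 90% of those intervals would contain the true population parameter.

For this specific interval (57, 71):
- Midpoint (point estimate): 64
- Margin of error: 7

The correct interpretation is the one stating confidence that the true parameter lies in the interval — option B.

B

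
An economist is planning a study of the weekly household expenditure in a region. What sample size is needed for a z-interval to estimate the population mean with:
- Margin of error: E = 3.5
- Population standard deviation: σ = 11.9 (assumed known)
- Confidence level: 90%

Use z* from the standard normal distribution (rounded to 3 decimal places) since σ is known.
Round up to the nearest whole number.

Using z* since population σ is known (z-interval formula).

For 90% confidence, z* = 1.645 (from standard normal table)

Sample size formula for z-interval: n = (z*σ/E)²

n = (1.645 × 11.9 / 3.5)²
  = (5.593000)²
  = 31.2816

Round up to the nearest whole number: n = 32

32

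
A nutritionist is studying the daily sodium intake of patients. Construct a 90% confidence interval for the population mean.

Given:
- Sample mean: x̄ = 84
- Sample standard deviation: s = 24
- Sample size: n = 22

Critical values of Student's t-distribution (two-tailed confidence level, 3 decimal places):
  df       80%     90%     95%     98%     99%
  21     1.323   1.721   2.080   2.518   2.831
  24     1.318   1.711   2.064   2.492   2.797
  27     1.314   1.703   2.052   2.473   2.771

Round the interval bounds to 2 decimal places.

The population standard deviation σ is unknown (only the sample standard deviation s is given), so use a t-interval with df = n - 1 = 22 - 1 = 21.

For 90% confidence with df = 21, t* = 1.721 (from t-table)

Standard error: SE = s/√n = 24/√22 = 5.116817

Margin of error: E = t* × SE = 1.721 × 5.116817 = 8.8060

T-interval: x̄ ± E = 84 ± 8.8060 = (75.1940, 92.8060)

Rounded to 2 decimal places:

(75.19, 92.81)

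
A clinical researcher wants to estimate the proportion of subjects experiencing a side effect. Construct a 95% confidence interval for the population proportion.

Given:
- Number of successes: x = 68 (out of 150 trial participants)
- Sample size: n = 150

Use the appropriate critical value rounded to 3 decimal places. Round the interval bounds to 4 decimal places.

Sample proportion: p̂ = 68/150 = 0.453333

Check conditions for normal approximation:
  np̂ = 68 ≥ 10 ✓
  n(1-p̂) = 82 ≥ 10 ✓

The sample is large enough, so use a z-interval (normal approximation) for the proportion.

For 95% confidence, z* = 1.96 (from standard normal table)

Standard error: SE = √(p̂(1-p̂)/n) = √(0.453333×0.546667/150) = 0.04064663

Margin of error: E = z* × SE = 1.96 × 0.04064663 = 0.079667

Z-interval: p̂ ± E = 0.453333 ± 0.079667 = (0.373666, 0.533001)

Rounded to 4 decimal places:

(0.3737, 0.5330)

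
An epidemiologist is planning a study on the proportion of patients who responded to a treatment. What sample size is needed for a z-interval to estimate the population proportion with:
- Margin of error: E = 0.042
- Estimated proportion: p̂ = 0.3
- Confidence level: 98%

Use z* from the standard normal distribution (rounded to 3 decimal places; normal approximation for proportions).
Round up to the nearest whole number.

Using z* for proportion z-interval (normal approximation).

For 98% confidence, z* = 2.326 (from standard normal table)

Sample size formula for proportion z-interval: n = z*²p̂(1-p̂)/E²

n = 2.326² × 0.3 × 0.7 / 0.042²
  = 5.410276 × 0.21 / 0.001764
  = 644.0805

Round up to the nearest whole number: n = 645

645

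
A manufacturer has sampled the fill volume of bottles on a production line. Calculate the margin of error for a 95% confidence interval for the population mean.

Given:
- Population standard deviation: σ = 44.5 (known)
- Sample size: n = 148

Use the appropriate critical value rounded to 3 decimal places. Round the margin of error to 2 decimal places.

The population standard deviation σ is known, so use the z-interval margin of error formula.

For 95% confidence, z* = 1.96 (from standard normal table)

Margin of error formula for z-interval: E = z* × σ/√n

E = 1.96 × 44.5/√148
  = 1.96 × 3.657877
  = 7.1694

Rounded to 2 decimal places:

7.17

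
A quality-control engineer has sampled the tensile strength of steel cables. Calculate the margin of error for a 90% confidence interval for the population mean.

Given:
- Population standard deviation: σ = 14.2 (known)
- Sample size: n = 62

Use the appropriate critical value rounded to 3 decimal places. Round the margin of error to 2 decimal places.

The population standard deviation σ is known, so use the z-interval margin of error formula.

For 90% confidence, z* = 1.645 (from standard normal table)

Margin of error formula for z-interval: E = z* × σ/√n

E = 1.645 × 14.2/√62
  = 1.645 × 1.803402
  = 2.9666

Rounded to 2 decimal places:

2.97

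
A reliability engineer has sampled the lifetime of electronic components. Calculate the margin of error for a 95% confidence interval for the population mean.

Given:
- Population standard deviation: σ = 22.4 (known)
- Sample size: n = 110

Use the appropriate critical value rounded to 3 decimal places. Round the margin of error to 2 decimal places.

The population standard deviation σ is known, so use the z-interval margin of error formula.

For 95% confidence, z* = 1.96 (from standard normal table)

Margin of error formula for z-interval: E = z* × σ/√n

E = 1.96 × 22.4/√110
  = 1.96 × 2.135756
  = 4.1861

Rounded to 2 decimal places:

4.19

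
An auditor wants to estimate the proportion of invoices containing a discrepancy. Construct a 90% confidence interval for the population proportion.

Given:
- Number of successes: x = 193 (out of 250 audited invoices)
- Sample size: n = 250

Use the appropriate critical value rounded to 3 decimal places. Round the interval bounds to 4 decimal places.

Sample proportion: p̂ = 193/250 = 0.772000

Check conditions for normal approximation:
  np̂ = 193 ≥ 10 ✓
  n(1-p̂) = 57 ≥ 10 ✓

The sample is large enough, so use a z-interval (normal approximation) for the proportion.

For 90% confidence, z* = 1.645 (from standard normal table)

Standard error: SE = √(p̂(1-p̂)/n) = √(0.772000×0.228000/250) = 0.02653420

Margin of error: E = z* × SE = 1.645 × 0.02653420 = 0.043649

Z-interval: p̂ ± E = 0.772000 ± 0.043649 = (0.728351, 0.815649)

Rounded to 4 decimal places:

(0.7284, 0.8156)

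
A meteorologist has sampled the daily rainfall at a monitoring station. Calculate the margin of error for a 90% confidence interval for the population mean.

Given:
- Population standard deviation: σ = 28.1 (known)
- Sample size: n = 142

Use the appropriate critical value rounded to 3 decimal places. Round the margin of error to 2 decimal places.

The population standard deviation σ is known, so use the z-interval margin of error formula.

For 90% confidence, z* = 1.645 (from standard normal table)

Margin of error formula for z-interval: E = z* × σ/√n

E = 1.645 × 28.1/√142
  = 1.645 × 2.358100
  = 3.8791

Rounded to 2 decimal places:

3.88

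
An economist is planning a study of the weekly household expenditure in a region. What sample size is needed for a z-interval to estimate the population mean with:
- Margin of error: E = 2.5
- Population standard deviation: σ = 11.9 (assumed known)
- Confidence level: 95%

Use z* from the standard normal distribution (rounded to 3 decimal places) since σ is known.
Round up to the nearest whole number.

Using z* since population σ is known (z-interval formula).

For 95% confidence, z* = 1.96 (from standard normal table)

Sample size formula for z-interval: n = (z*σ/E)²

n = (1.96 × 11.9 / 2.5)²
  = (9.329600)²
  = 87.0414

Round up to the nearest whole number: n = 88

88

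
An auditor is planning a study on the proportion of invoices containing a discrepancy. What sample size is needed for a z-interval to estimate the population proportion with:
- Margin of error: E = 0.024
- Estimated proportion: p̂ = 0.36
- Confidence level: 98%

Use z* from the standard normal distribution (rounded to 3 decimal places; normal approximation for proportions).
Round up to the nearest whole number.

Using z* for proportion z-interval (normal approximation).

For 98% confidence, z* = 2.326 (from standard normal table)

Sample size formula for proportion z-interval: n = z*²p̂(1-p̂)/E²

n = 2.326² × 0.36 × 0.64 / 0.024²
  = 5.410276 × 0.2304 / 0.000576
  = 2164.1104

Round up to the nearest whole number: n = 2165

2165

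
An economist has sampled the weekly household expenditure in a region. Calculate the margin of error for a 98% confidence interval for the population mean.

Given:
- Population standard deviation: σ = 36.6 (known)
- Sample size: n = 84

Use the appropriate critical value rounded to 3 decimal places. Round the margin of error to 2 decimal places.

The population standard deviation σ is known, so use the z-interval margin of error formula.

For 98% confidence, z* = 2.326 (from standard normal table)

Margin of error formula for z-interval: E = z* × σ/√n

E = 2.326 × 36.6/√84
  = 2.326 × 3.993387
  = 9.2886

Rounded to 2 decimal places:

9.29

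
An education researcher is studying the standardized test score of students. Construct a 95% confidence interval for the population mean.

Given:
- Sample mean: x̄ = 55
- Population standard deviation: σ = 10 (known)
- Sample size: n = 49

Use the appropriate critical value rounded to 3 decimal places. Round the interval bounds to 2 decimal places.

The population standard deviation σ is known, so use a z-interval (standard normal critical value).

For 95% confidence, z* = 1.96 (from standard normal table)

Standard error: SE = σ/√n = 10/√49 = 1.428571

Margin of error: E = z* × SE = 1.96 × 1.428571 = 2.8000

Z-interval: x̄ ± E = 55 ± 2.8000 = (52.2000, 57.8000)

Rounded to 2 decimal places:

(52.20, 57.80)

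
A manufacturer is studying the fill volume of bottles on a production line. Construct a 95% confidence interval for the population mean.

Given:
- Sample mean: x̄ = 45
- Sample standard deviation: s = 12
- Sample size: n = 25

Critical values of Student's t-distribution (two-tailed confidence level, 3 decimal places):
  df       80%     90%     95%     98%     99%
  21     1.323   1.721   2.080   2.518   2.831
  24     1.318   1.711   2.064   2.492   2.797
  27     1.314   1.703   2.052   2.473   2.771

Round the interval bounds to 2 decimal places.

The population standard deviation σ is unknown (only the sample standard deviation s is given), so use a t-interval with df = n - 1 = 25 - 1 = 24.

For 95% confidence with df = 24, t* = 2.064 (from t-table)

Standard error: SE = s/√n = 12/√25 = 2.400000

Margin of error: E = t* × SE = 2.064 × 2.400000 = 4.9536

T-interval: x̄ ± E = 45 ± 4.9536 = (40.0464, 49.9536)

Rounded to 2 decimal places:

(40.05, 49.95)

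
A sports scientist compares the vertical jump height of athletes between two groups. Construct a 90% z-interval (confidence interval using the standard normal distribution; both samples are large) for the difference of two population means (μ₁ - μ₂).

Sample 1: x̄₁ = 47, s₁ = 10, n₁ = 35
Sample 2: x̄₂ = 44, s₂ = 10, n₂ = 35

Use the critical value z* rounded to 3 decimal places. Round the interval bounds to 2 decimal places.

Both samples are large (n₁ = 35 ≥ 30, n₂ = 35 ≥ 30), so a z-interval for the difference of means applies.

Point estimate: x̄₁ - x̄₂ = 47 - 44 = 3

Standard error: SE = √(s₁²/n₁ + s₂²/n₂)
= √(10²/35 + 10²/35)
= √(2.857143 + 2.857143)
= 2.390457

For 90% confidence, z* = 1.645 (from standard normal table)
Margin of error: E = z* × SE = 1.645 × 2.390457 = 3.9323

Z-interval: (x̄₁ - x̄₂) ± E = 3 ± 3.9323 = (-0.9323, 6.9323)

Rounded to 2 decimal places:

(-0.93, 6.93)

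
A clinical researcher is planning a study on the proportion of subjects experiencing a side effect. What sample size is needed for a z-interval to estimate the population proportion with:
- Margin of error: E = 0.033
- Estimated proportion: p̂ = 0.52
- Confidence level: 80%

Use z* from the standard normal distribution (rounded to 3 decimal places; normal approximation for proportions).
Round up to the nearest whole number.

Using z* for proportion z-interval (normal approximation).

For 80% confidence, z* = 1.282 (from standard normal table)

Sample size formula for proportion z-interval: n = z*²p̂(1-p̂)/E²

n = 1.282² × 0.52 × 0.48 / 0.033²
  = 1.643524 × 0.2496 / 0.001089
  = 376.6975

Round up to the nearest whole number: n = 377

377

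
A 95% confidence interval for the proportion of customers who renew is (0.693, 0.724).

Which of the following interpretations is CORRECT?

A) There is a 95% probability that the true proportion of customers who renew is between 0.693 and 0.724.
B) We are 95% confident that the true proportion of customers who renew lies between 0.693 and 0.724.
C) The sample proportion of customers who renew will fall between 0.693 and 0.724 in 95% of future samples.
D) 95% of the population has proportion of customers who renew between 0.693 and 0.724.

A confidence interval represents our confidence in the procedure, not a probability statement about the parameter.

Key concept: If we repeated this sampling process many times and computed a 95% CI each time, about 95% of those intervals would contain the true population parameter.

For this specific interval (0.693, 0.724):
- Midpoint (point estimate): 0.7085
- Margin of error: 0.0155

The correct interpretation is the one stating confidence that the true parameter lies in the interval — option B.

B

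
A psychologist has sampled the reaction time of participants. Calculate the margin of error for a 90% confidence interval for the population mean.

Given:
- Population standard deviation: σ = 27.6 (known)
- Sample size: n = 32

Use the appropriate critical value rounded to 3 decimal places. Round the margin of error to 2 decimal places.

The population standard deviation σ is known, so use the z-interval margin of error formula.

For 90% confidence, z* = 1.645 (from standard normal table)

Margin of error formula for z-interval: E = z* × σ/√n

E = 1.645 × 27.6/√32
  = 1.645 × 4.879037
  = 8.0260

Rounded to 2 decimal places:

8.03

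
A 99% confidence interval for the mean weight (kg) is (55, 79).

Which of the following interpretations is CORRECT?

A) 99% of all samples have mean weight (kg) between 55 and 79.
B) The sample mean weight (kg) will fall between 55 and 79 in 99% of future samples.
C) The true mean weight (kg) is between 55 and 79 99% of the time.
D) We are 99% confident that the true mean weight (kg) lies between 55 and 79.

A confidence interval represents our confidence in the procedure, not a probability statement about the parameter.

Key concept: If we repeated this sampling process many times and computed a 99% CI each time, about 99% of those intervals would contain the true population parameter.

For this specific interval (55, 79):
- Midpoint (point estimate): 67
- Margin of error: 12

The correct interpretation is the one stating confidence that the true parameter lies in the interval — option D.

D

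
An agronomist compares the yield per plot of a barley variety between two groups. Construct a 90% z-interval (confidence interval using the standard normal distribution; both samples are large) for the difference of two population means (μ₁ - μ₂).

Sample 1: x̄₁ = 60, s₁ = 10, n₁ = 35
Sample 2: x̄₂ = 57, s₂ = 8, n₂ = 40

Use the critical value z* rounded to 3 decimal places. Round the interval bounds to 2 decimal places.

Both samples are large (n₁ = 35 ≥ 30, n₂ = 40 ≥ 30), so a z-interval for the difference of means applies.

Point estimate: x̄₁ - x̄₂ = 60 - 57 = 3

Standard error: SE = √(s₁²/n₁ + s₂²/n₂)
= √(10²/35 + 8²/40)
= √(2.857143 + 1.600000)
= 2.111195

For 90% confidence, z* = 1.645 (from standard normal table)
Margin of error: E = z* × SE = 1.645 × 2.111195 = 3.4729

Z-interval: (x̄₁ - x̄₂) ± E = 3 ± 3.4729 = (-0.4729, 6.4729)

Rounded to 2 decimal places:

(-0.47, 6.47)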